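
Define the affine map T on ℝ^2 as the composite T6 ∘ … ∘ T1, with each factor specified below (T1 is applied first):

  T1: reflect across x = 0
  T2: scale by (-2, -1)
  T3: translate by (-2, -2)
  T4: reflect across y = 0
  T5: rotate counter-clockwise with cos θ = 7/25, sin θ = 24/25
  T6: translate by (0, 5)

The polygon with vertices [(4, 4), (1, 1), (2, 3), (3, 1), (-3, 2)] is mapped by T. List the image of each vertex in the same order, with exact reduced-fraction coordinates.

image vertices: (-102/25, 311/25), (-72/25, 146/25), (-106/25, 208/25), (-44/25, 242/25), (-152/25, -39/25)

T1 reflect across x = 0: (4, 4) → (-4, 4); (1, 1) → (-1, 1); (2, 3) → (-2, 3); (3, 1) → (-3, 1); (-3, 2) → (3, 2)
T2 scale by (-2, -1): (-4, 4) → (8, -4); (-1, 1) → (2, -1); (-2, 3) → (4, -3); (-3, 1) → (6, -1); (3, 2) → (-6, -2)
T3 translate by (-2, -2): (8, -4) → (6, -6); (2, -1) → (0, -3); (4, -3) → (2, -5); (6, -1) → (4, -3); (-6, -2) → (-8, -4)
T4 reflect across y = 0: (6, -6) → (6, 6); (0, -3) → (0, 3); (2, -5) → (2, 5); (4, -3) → (4, 3); (-8, -4) → (-8, 4)
T5 rotate counter-clockwise with cos θ = 7/25, sin θ = 24/25: (6, 6) → (-102/25, 186/25); (0, 3) → (-72/25, 21/25); (2, 5) → (-106/25, 83/25); (4, 3) → (-44/25, 117/25); (-8, 4) → (-152/25, -164/25)
T6 translate by (0, 5): (-102/25, 186/25) → (-102/25, 311/25); (-72/25, 21/25) → (-72/25, 146/25); (-106/25, 83/25) → (-106/25, 208/25); (-44/25, 117/25) → (-44/25, 242/25); (-152/25, -164/25) → (-152/25, -39/25)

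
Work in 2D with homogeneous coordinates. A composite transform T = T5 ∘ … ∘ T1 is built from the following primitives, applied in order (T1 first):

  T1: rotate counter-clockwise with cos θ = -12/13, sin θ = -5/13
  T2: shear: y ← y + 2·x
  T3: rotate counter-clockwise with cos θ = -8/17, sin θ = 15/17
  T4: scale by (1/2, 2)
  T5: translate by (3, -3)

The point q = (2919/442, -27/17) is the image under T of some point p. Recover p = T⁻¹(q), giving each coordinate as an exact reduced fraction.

T1 = [-12/13 5/13 0; -5/13 -12/13 0; 0 0 1]
T2·T1 = [-12/13 5/13 0; -29/13 -2/13 0; 0 0 1]
T3·…·T1 = [531/221 -10/221 0; 4/17 7/17 0; 0 0 1]
T4·…·T1 = [531/442 -5/221 0; 8/17 14/17 0; 0 0 1]
T5·…·T1 = [531/442 -5/221 3; 8/17 14/17 -3; 0 0 1]
det M = 1; M⁻¹ = [14/17 5/221 -531/221; -8/17 531/442 2217/442; 0 0 1]
M⁻¹ · (2919/442, -27/17)ᵀ = (3, 0)ᵀ

p = (3, 0)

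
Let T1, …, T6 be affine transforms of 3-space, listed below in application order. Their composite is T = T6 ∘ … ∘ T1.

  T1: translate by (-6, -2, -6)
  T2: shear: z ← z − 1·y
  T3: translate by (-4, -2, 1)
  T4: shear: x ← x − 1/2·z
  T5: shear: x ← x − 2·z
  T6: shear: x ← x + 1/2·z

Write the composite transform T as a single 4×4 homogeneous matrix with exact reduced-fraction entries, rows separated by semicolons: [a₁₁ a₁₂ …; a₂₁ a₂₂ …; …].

T = [1 2 -2 -4; 0 1 0 -4; 0 -1 1 -3; 0 0 0 1]

T1 = [1 0 0 -6; 0 1 0 -2; 0 0 1 -6; 0 0 0 1]
T2·T1 = [1 0 0 -6; 0 1 0 -2; 0 -1 1 -4; 0 0 0 1]
T3·…·T1 = [1 0 0 -10; 0 1 0 -4; 0 -1 1 -3; 0 0 0 1]
T4·…·T1 = [1 1/2 -1/2 -17/2; 0 1 0 -4; 0 -1 1 -3; 0 0 0 1]
T5·…·T1 = [1 5/2 -5/2 -5/2; 0 1 0 -4; 0 -1 1 -3; 0 0 0 1]
T6·…·T1 = [1 2 -2 -4; 0 1 0 -4; 0 -1 1 -3; 0 0 0 1]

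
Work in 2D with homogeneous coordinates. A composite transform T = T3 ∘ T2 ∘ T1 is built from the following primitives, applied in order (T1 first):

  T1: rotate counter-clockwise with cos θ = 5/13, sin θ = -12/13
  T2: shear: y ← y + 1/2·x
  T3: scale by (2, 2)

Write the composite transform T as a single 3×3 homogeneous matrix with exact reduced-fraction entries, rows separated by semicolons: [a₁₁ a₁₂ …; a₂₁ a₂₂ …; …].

T = [10/13 24/13 0; -19/13 22/13 0; 0 0 1]

T1 = [5/13 12/13 0; -12/13 5/13 0; 0 0 1]
T2·T1 = [5/13 12/13 0; -19/26 11/13 0; 0 0 1]
T3·…·T1 = [10/13 24/13 0; -19/13 22/13 0; 0 0 1]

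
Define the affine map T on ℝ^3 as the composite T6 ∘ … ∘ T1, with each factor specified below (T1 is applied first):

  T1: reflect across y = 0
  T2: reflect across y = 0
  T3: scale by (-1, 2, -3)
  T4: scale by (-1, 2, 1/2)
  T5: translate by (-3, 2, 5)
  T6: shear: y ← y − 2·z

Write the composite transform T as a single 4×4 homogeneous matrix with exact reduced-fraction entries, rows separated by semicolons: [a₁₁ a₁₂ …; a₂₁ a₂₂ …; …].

T1 = [1 0 0 0; 0 -1 0 0; 0 0 1 0; 0 0 0 1]
T2·T1 = [1 0 0 0; 0 1 0 0; 0 0 1 0; 0 0 0 1]
T3·…·T1 = [-1 0 0 0; 0 2 0 0; 0 0 -3 0; 0 0 0 1]
T4·…·T1 = [1 0 0 0; 0 4 0 0; 0 0 -3/2 0; 0 0 0 1]
T5·…·T1 = [1 0 0 -3; 0 4 0 2; 0 0 -3/2 5; 0 0 0 1]
T6·…·T1 = [1 0 0 -3; 0 4 3 -8; 0 0 -3/2 5; 0 0 0 1]

T = [1 0 0 -3; 0 4 3 -8; 0 0 -3/2 5; 0 0 0 1]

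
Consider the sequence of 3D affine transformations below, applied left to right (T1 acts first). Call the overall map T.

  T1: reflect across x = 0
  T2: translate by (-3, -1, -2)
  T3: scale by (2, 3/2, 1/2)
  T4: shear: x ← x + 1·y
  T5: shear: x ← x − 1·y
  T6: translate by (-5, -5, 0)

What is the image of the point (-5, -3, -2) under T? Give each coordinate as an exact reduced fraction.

T1 reflect across x = 0: (-5, -3, -2) → (5, -3, -2)
T2 translate by (-3, -1, -2): (5, -3, -2) → (2, -4, -4)
T3 scale by (2, 3/2, 1/2): (2, -4, -4) → (4, -6, -2)
T4 shear: x ← x + 1·y: (4, -6, -2) → (-2, -6, -2)
T5 shear: x ← x − 1·y: (-2, -6, -2) → (4, -6, -2)
T6 translate by (-5, -5, 0): (4, -6, -2) → (-1, -11, -2)

T(p) = (-1, -11, -2)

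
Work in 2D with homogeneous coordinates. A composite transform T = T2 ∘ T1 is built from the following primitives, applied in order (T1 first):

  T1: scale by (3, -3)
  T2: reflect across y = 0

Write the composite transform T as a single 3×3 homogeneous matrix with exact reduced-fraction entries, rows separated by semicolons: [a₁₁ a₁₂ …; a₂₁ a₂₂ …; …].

T = [3 0 0; 0 3 0; 0 0 1]

T1 = [3 0 0; 0 -3 0; 0 0 1]
T2·T1 = [3 0 0; 0 3 0; 0 0 1]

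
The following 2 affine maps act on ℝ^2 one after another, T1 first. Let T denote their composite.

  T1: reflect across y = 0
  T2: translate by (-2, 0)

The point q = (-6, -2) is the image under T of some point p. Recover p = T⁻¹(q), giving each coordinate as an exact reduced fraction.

T1 = [1 0 0; 0 -1 0; 0 0 1]
T2·T1 = [1 0 -2; 0 -1 0; 0 0 1]
det M = -1; M⁻¹ = [1 0 2; 0 -1 0; 0 0 1]
M⁻¹ · (-6, -2)ᵀ = (-4, 2)ᵀ

p = (-4, 2)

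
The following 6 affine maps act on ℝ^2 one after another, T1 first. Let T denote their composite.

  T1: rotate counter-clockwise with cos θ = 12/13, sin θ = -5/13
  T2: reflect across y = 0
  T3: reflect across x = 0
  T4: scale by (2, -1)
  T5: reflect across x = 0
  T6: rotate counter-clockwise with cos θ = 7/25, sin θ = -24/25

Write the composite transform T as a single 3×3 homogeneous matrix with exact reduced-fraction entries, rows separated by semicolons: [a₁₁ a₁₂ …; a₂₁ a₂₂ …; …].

T = [48/325 358/325 0; -47/25 -12/25 0; 0 0 1]

T1 = [12/13 5/13 0; -5/13 12/13 0; 0 0 1]
T2·T1 = [12/13 5/13 0; 5/13 -12/13 0; 0 0 1]
T3·…·T1 = [-12/13 -5/13 0; 5/13 -12/13 0; 0 0 1]
T4·…·T1 = [-24/13 -10/13 0; -5/13 12/13 0; 0 0 1]
T5·…·T1 = [24/13 10/13 0; -5/13 12/13 0; 0 0 1]
T6·…·T1 = [48/325 358/325 0; -47/25 -12/25 0; 0 0 1]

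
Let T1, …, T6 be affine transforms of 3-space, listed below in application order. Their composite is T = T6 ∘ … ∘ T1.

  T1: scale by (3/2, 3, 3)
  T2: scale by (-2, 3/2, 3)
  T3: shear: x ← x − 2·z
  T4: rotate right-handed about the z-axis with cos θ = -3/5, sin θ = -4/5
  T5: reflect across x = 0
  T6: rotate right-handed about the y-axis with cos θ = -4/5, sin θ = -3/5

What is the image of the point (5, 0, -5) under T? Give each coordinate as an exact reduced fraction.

T(p) = (-9, -60, 63)

T1 scale by (3/2, 3, 3): (5, 0, -5) → (15/2, 0, -15)
T2 scale by (-2, 3/2, 3): (15/2, 0, -15) → (-15, 0, -45)
T3 shear: x ← x − 2·z: (-15, 0, -45) → (75, 0, -45)
T4 rotate right-handed about the z-axis with cos θ = -3/5, sin θ = -4/5: (75, 0, -45) → (-45, -60, -45)
T5 reflect across x = 0: (-45, -60, -45) → (45, -60, -45)
T6 rotate right-handed about the y-axis with cos θ = -4/5, sin θ = -3/5: (45, -60, -45) → (-9, -60, 63)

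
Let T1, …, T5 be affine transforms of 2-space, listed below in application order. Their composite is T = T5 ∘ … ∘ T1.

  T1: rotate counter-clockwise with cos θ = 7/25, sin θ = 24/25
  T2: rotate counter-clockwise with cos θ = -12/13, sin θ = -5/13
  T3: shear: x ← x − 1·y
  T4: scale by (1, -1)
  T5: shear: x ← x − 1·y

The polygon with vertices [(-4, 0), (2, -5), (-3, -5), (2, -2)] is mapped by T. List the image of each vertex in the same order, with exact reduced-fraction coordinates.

image vertices: (-144/325, -1292/325), (-1543/325, 826/325), (-1723/325, -789/325), (-574/325, 718/325)

T1 rotate counter-clockwise with cos θ = 7/25, sin θ = 24/25: (-4, 0) → (-28/25, -96/25); (2, -5) → (134/25, 13/25); (-3, -5) → (99/25, -107/25); (2, -2) → (62/25, 34/25)
T2 rotate counter-clockwise with cos θ = -12/13, sin θ = -5/13: (-28/25, -96/25) → (-144/325, 1292/325); (134/25, 13/25) → (-1543/325, -826/325); (99/25, -107/25) → (-1723/325, 789/325); (62/25, 34/25) → (-574/325, -718/325)
T3 shear: x ← x − 1·y: (-144/325, 1292/325) → (-1436/325, 1292/325); (-1543/325, -826/325) → (-717/325, -826/325); (-1723/325, 789/325) → (-2512/325, 789/325); (-574/325, -718/325) → (144/325, -718/325)
T4 scale by (1, -1): (-1436/325, 1292/325) → (-1436/325, -1292/325); (-717/325, -826/325) → (-717/325, 826/325); (-2512/325, 789/325) → (-2512/325, -789/325); (144/325, -718/325) → (144/325, 718/325)
T5 shear: x ← x − 1·y: (-1436/325, -1292/325) → (-144/325, -1292/325); (-717/325, 826/325) → (-1543/325, 826/325); (-2512/325, -789/325) → (-1723/325, -789/325); (144/325, 718/325) → (-574/325, 718/325)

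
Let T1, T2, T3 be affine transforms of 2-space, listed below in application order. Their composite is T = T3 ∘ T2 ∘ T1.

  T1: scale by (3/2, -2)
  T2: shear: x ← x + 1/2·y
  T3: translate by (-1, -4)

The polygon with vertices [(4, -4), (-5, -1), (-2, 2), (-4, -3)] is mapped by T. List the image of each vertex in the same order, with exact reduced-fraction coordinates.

image vertices: (9, 4), (-15/2, -2), (-6, -8), (-4, 2)

T1 scale by (3/2, -2): (4, -4) → (6, 8); (-5, -1) → (-15/2, 2); (-2, 2) → (-3, -4); (-4, -3) → (-6, 6)
T2 shear: x ← x + 1/2·y: (6, 8) → (10, 8); (-15/2, 2) → (-13/2, 2); (-3, -4) → (-5, -4); (-6, 6) → (-3, 6)
T3 translate by (-1, -4): (10, 8) → (9, 4); (-13/2, 2) → (-15/2, -2); (-5, -4) → (-6, -8); (-3, 6) → (-4, 2)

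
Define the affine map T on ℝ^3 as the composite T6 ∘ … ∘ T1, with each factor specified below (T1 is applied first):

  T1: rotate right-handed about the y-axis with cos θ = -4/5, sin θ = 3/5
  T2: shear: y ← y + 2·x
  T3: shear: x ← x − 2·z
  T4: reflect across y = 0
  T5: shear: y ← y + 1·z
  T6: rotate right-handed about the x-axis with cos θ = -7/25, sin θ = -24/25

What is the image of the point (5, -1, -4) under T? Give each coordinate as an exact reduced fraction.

T(p) = (-34/5, -466/125, -1687/125)

T1 rotate right-handed about the y-axis with cos θ = -4/5, sin θ = 3/5: (5, -1, -4) → (-32/5, -1, 1/5)
T2 shear: y ← y + 2·x: (-32/5, -1, 1/5) → (-32/5, -69/5, 1/5)
T3 shear: x ← x − 2·z: (-32/5, -69/5, 1/5) → (-34/5, -69/5, 1/5)
T4 reflect across y = 0: (-34/5, -69/5, 1/5) → (-34/5, 69/5, 1/5)
T5 shear: y ← y + 1·z: (-34/5, 69/5, 1/5) → (-34/5, 14, 1/5)
T6 rotate right-handed about the x-axis with cos θ = -7/25, sin θ = -24/25: (-34/5, 14, 1/5) → (-34/5, -466/125, -1687/125)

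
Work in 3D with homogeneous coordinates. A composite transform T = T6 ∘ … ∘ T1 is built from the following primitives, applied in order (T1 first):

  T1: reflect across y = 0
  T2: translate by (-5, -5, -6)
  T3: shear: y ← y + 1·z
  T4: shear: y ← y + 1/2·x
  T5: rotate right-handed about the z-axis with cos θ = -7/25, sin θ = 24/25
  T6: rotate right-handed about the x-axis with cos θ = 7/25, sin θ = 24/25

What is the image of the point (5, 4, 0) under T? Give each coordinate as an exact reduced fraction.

T(p) = (72/5, 867/125, 294/125)

T1 reflect across y = 0: (5, 4, 0) → (5, -4, 0)
T2 translate by (-5, -5, -6): (5, -4, 0) → (0, -9, -6)
T3 shear: y ← y + 1·z: (0, -9, -6) → (0, -15, -6)
T4 shear: y ← y + 1/2·x: (0, -15, -6) → (0, -15, -6)
T5 rotate right-handed about the z-axis with cos θ = -7/25, sin θ = 24/25: (0, -15, -6) → (72/5, 21/5, -6)
T6 rotate right-handed about the x-axis with cos θ = 7/25, sin θ = 24/25: (72/5, 21/5, -6) → (72/5, 867/125, 294/125)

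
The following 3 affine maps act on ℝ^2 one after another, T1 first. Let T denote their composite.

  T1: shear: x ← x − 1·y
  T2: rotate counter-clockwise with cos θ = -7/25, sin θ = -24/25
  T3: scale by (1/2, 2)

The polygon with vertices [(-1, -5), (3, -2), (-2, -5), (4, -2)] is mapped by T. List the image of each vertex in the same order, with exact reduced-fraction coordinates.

image vertices: (-74/25, -122/25), (-83/50, -212/25), (-141/50, -74/25), (-9/5, -52/5)

T1 shear: x ← x − 1·y: (-1, -5) → (4, -5); (3, -2) → (5, -2); (-2, -5) → (3, -5); (4, -2) → (6, -2)
T2 rotate counter-clockwise with cos θ = -7/25, sin θ = -24/25: (4, -5) → (-148/25, -61/25); (5, -2) → (-83/25, -106/25); (3, -5) → (-141/25, -37/25); (6, -2) → (-18/5, -26/5)
T3 scale by (1/2, 2): (-148/25, -61/25) → (-74/25, -122/25); (-83/25, -106/25) → (-83/50, -212/25); (-141/25, -37/25) → (-141/50, -74/25); (-18/5, -26/5) → (-9/5, -52/5)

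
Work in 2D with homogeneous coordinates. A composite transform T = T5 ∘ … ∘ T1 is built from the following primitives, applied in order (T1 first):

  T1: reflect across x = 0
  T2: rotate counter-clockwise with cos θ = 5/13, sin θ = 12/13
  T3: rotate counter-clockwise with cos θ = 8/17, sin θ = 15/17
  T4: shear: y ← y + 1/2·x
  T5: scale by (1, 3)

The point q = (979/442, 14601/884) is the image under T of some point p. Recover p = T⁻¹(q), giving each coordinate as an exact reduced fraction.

T1 = [-1 0 0; 0 1 0; 0 0 1]
T2·T1 = [-5/13 -12/13 0; -12/13 5/13 0; 0 0 1]
T3·…·T1 = [140/221 -171/221 0; -171/221 -140/221 0; 0 0 1]
T4·…·T1 = [140/221 -171/221 0; -101/221 -451/442 0; 0 0 1]
T5·…·T1 = [140/221 -171/221 0; -303/221 -1353/442 0; 0 0 1]
det M = -3; M⁻¹ = [451/442 -57/221 0; -101/221 -140/663 0; 0 0 1]
M⁻¹ · (979/442, 14601/884)ᵀ = (-2, -9/2)ᵀ

p = (-2, -9/2)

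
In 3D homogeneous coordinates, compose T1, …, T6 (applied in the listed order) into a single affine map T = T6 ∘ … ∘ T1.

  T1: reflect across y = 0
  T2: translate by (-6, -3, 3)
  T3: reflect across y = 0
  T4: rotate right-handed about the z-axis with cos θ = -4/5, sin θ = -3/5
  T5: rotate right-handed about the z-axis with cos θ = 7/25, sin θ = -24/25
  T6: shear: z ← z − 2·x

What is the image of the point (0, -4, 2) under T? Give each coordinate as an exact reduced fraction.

T(p) = (27/5, -14/5, -29/5)

T1 reflect across y = 0: (0, -4, 2) → (0, 4, 2)
T2 translate by (-6, -3, 3): (0, 4, 2) → (-6, 1, 5)
T3 reflect across y = 0: (-6, 1, 5) → (-6, -1, 5)
T4 rotate right-handed about the z-axis with cos θ = -4/5, sin θ = -3/5: (-6, -1, 5) → (21/5, 22/5, 5)
T5 rotate right-handed about the z-axis with cos θ = 7/25, sin θ = -24/25: (21/5, 22/5, 5) → (27/5, -14/5, 5)
T6 shear: z ← z − 2·x: (27/5, -14/5, 5) → (27/5, -14/5, -29/5)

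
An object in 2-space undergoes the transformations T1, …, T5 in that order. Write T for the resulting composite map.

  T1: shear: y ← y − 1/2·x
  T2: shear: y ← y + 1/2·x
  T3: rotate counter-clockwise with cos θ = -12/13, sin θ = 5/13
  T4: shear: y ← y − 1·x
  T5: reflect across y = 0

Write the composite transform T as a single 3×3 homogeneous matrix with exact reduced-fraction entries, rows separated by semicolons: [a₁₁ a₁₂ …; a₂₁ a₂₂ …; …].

T = [-12/13 -5/13 0; -17/13 7/13 0; 0 0 1]

T1 = [1 0 0; -1/2 1 0; 0 0 1]
T2·T1 = [1 0 0; 0 1 0; 0 0 1]
T3·…·T1 = [-12/13 -5/13 0; 5/13 -12/13 0; 0 0 1]
T4·…·T1 = [-12/13 -5/13 0; 17/13 -7/13 0; 0 0 1]
T5·…·T1 = [-12/13 -5/13 0; -17/13 7/13 0; 0 0 1]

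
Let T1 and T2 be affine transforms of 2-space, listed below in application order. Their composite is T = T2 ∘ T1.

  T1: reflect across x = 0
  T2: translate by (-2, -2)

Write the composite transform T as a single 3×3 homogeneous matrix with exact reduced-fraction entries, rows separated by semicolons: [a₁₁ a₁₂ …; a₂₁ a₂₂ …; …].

T1 = [-1 0 0; 0 1 0; 0 0 1]
T2·T1 = [-1 0 -2; 0 1 -2; 0 0 1]

T = [-1 0 -2; 0 1 -2; 0 0 1]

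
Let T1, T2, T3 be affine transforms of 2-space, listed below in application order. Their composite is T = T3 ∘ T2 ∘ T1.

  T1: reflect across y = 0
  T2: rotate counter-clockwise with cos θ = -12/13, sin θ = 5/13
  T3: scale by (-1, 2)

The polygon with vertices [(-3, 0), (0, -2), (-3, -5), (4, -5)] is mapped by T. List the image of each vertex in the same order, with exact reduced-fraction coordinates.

T1 reflect across y = 0: (-3, 0) → (-3, 0); (0, -2) → (0, 2); (-3, -5) → (-3, 5); (4, -5) → (4, 5)
T2 rotate counter-clockwise with cos θ = -12/13, sin θ = 5/13: (-3, 0) → (36/13, -15/13); (0, 2) → (-10/13, -24/13); (-3, 5) → (11/13, -75/13); (4, 5) → (-73/13, -40/13)
T3 scale by (-1, 2): (36/13, -15/13) → (-36/13, -30/13); (-10/13, -24/13) → (10/13, -48/13); (11/13, -75/13) → (-11/13, -150/13); (-73/13, -40/13) → (73/13, -80/13)

image vertices: (-36/13, -30/13), (10/13, -48/13), (-11/13, -150/13), (73/13, -80/13)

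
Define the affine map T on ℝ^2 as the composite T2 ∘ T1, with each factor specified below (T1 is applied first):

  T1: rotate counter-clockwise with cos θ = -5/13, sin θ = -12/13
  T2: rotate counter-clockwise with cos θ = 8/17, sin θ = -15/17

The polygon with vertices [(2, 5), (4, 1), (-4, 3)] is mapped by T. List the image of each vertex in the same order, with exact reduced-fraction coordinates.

T1 rotate counter-clockwise with cos θ = -5/13, sin θ = -12/13: (2, 5) → (50/13, -49/13); (4, 1) → (-8/13, -53/13); (-4, 3) → (56/13, 33/13)
T2 rotate counter-clockwise with cos θ = 8/17, sin θ = -15/17: (50/13, -49/13) → (-335/221, -1142/221); (-8/13, -53/13) → (-859/221, -304/221); (56/13, 33/13) → (943/221, -576/221)

image vertices: (-335/221, -1142/221), (-859/221, -304/221), (943/221, -576/221)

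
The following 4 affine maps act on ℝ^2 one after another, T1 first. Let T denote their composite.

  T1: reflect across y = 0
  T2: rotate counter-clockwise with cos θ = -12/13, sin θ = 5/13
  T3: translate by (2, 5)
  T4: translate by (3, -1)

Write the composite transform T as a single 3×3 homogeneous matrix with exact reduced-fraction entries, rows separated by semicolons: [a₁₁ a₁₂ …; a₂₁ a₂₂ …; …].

T = [-12/13 5/13 5; 5/13 12/13 4; 0 0 1]

T1 = [1 0 0; 0 -1 0; 0 0 1]
T2·T1 = [-12/13 5/13 0; 5/13 12/13 0; 0 0 1]
T3·…·T1 = [-12/13 5/13 2; 5/13 12/13 5; 0 0 1]
T4·…·T1 = [-12/13 5/13 5; 5/13 12/13 4; 0 0 1]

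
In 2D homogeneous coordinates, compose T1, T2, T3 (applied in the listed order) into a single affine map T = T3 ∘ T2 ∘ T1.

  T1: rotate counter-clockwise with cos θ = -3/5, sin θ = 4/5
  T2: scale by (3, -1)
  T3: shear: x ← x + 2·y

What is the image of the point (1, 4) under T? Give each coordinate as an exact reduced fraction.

T(p) = (-41/5, 8/5)

T1 rotate counter-clockwise with cos θ = -3/5, sin θ = 4/5: (1, 4) → (-19/5, -8/5)
T2 scale by (3, -1): (-19/5, -8/5) → (-57/5, 8/5)
T3 shear: x ← x + 2·y: (-57/5, 8/5) → (-41/5, 8/5)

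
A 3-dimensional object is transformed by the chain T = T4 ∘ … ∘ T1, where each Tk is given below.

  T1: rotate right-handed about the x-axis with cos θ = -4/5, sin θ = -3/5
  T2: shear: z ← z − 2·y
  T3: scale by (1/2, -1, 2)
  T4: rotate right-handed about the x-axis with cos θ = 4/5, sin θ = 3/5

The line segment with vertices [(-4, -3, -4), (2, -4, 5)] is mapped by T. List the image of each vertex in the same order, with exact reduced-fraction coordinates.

image vertices: (-2, -6, 8), (1, 296/25, -653/25)

T1 rotate right-handed about the x-axis with cos θ = -4/5, sin θ = -3/5: (-4, -3, -4) → (-4, 0, 5); (2, -4, 5) → (2, 31/5, -8/5)
T2 shear: z ← z − 2·y: (-4, 0, 5) → (-4, 0, 5); (2, 31/5, -8/5) → (2, 31/5, -14)
T3 scale by (1/2, -1, 2): (-4, 0, 5) → (-2, 0, 10); (2, 31/5, -14) → (1, -31/5, -28)
T4 rotate right-handed about the x-axis with cos θ = 4/5, sin θ = 3/5: (-2, 0, 10) → (-2, -6, 8); (1, -31/5, -28) → (1, 296/25, -653/25)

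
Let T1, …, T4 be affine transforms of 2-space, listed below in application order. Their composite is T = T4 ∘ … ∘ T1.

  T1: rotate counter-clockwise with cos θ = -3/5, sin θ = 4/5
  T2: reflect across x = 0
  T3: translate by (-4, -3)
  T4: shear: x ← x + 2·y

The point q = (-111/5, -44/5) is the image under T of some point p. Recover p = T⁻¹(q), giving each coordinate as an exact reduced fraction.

T1 = [-3/5 -4/5 0; 4/5 -3/5 0; 0 0 1]
T2·T1 = [3/5 4/5 0; 4/5 -3/5 0; 0 0 1]
T3·…·T1 = [3/5 4/5 -4; 4/5 -3/5 -3; 0 0 1]
T4·…·T1 = [11/5 -2/5 -10; 4/5 -3/5 -3; 0 0 1]
det M = -1; M⁻¹ = [3/5 -2/5 24/5; 4/5 -11/5 7/5; 0 0 1]
M⁻¹ · (-111/5, -44/5)ᵀ = (-5, 3)ᵀ

p = (-5, 3)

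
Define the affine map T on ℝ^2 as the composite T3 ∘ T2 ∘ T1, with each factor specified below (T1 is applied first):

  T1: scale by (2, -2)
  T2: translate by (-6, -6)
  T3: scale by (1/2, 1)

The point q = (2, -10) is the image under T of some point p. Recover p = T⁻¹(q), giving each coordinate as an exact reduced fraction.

T1 = [2 0 0; 0 -2 0; 0 0 1]
T2·T1 = [2 0 -6; 0 -2 -6; 0 0 1]
T3·…·T1 = [1 0 -3; 0 -2 -6; 0 0 1]
det M = -2; M⁻¹ = [1 0 3; 0 -1/2 -3; 0 0 1]
M⁻¹ · (2, -10)ᵀ = (5, 2)ᵀ

p = (5, 2)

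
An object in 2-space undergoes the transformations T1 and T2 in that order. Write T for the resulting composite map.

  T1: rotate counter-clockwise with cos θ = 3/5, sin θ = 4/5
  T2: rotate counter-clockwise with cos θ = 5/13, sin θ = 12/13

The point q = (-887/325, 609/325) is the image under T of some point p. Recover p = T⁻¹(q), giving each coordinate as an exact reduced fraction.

p = (3, 7/5)

T1 = [3/5 -4/5 0; 4/5 3/5 0; 0 0 1]
T2·T1 = [-33/65 -56/65 0; 56/65 -33/65 0; 0 0 1]
det M = 1; M⁻¹ = [-33/65 56/65 0; -56/65 -33/65 0; 0 0 1]
M⁻¹ · (-887/325, 609/325)ᵀ = (3, 7/5)ᵀ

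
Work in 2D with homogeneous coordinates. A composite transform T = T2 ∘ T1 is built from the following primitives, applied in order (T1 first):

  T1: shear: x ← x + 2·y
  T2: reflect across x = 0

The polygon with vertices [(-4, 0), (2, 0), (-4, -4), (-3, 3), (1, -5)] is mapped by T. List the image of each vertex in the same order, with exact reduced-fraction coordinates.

image vertices: (4, 0), (-2, 0), (12, -4), (-3, 3), (9, -5)

T1 shear: x ← x + 2·y: (-4, 0) → (-4, 0); (2, 0) → (2, 0); (-4, -4) → (-12, -4); (-3, 3) → (3, 3); (1, -5) → (-9, -5)
T2 reflect across x = 0: (-4, 0) → (4, 0); (2, 0) → (-2, 0); (-12, -4) → (12, -4); (3, 3) → (-3, 3); (-9, -5) → (9, -5)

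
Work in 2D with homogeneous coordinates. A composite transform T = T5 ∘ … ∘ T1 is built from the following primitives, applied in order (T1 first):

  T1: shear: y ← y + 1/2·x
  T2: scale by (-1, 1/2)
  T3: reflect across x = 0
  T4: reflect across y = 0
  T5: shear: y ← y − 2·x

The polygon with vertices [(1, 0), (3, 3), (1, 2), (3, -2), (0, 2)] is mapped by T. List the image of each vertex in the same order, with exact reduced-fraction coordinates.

T1 shear: y ← y + 1/2·x: (1, 0) → (1, 1/2); (3, 3) → (3, 9/2); (1, 2) → (1, 5/2); (3, -2) → (3, -1/2); (0, 2) → (0, 2)
T2 scale by (-1, 1/2): (1, 1/2) → (-1, 1/4); (3, 9/2) → (-3, 9/4); (1, 5/2) → (-1, 5/4); (3, -1/2) → (-3, -1/4); (0, 2) → (0, 1)
T3 reflect across x = 0: (-1, 1/4) → (1, 1/4); (-3, 9/4) → (3, 9/4); (-1, 5/4) → (1, 5/4); (-3, -1/4) → (3, -1/4); (0, 1) → (0, 1)
T4 reflect across y = 0: (1, 1/4) → (1, -1/4); (3, 9/4) → (3, -9/4); (1, 5/4) → (1, -5/4); (3, -1/4) → (3, 1/4); (0, 1) → (0, -1)
T5 shear: y ← y − 2·x: (1, -1/4) → (1, -9/4); (3, -9/4) → (3, -33/4); (1, -5/4) → (1, -13/4); (3, 1/4) → (3, -23/4); (0, -1) → (0, -1)

image vertices: (1, -9/4), (3, -33/4), (1, -13/4), (3, -23/4), (0, -1)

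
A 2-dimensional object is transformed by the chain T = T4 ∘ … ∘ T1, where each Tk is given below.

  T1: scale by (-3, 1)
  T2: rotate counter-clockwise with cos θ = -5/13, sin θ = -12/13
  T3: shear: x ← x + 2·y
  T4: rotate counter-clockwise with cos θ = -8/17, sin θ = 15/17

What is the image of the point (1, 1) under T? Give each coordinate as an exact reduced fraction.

T1 scale by (-3, 1): (1, 1) → (-3, 1)
T2 rotate counter-clockwise with cos θ = -5/13, sin θ = -12/13: (-3, 1) → (27/13, 31/13)
T3 shear: x ← x + 2·y: (27/13, 31/13) → (89/13, 31/13)
T4 rotate counter-clockwise with cos θ = -8/17, sin θ = 15/17: (89/13, 31/13) → (-1177/221, 1087/221)

T(p) = (-1177/221, 1087/221)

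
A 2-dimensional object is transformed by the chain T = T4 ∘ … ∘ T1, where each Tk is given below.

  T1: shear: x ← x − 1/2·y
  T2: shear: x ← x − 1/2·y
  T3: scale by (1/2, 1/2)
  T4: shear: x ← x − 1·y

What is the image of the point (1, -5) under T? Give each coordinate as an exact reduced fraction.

T(p) = (11/2, -5/2)

T1 shear: x ← x − 1/2·y: (1, -5) → (7/2, -5)
T2 shear: x ← x − 1/2·y: (7/2, -5) → (6, -5)
T3 scale by (1/2, 1/2): (6, -5) → (3, -5/2)
T4 shear: x ← x − 1·y: (3, -5/2) → (11/2, -5/2)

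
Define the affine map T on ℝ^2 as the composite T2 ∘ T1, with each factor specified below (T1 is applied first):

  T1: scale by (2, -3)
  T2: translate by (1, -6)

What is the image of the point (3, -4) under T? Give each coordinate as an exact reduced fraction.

T1 scale by (2, -3): (3, -4) → (6, 12)
T2 translate by (1, -6): (6, 12) → (7, 6)

T(p) = (7, 6)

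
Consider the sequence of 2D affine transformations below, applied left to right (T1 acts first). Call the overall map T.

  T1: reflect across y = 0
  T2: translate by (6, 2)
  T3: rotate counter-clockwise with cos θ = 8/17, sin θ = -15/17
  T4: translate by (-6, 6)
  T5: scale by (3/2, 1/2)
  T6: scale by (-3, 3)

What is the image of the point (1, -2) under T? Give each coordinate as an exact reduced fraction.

T(p) = (-63/17, 87/34)

T1 reflect across y = 0: (1, -2) → (1, 2)
T2 translate by (6, 2): (1, 2) → (7, 4)
T3 rotate counter-clockwise with cos θ = 8/17, sin θ = -15/17: (7, 4) → (116/17, -73/17)
T4 translate by (-6, 6): (116/17, -73/17) → (14/17, 29/17)
T5 scale by (3/2, 1/2): (14/17, 29/17) → (21/17, 29/34)
T6 scale by (-3, 3): (21/17, 29/34) → (-63/17, 87/34)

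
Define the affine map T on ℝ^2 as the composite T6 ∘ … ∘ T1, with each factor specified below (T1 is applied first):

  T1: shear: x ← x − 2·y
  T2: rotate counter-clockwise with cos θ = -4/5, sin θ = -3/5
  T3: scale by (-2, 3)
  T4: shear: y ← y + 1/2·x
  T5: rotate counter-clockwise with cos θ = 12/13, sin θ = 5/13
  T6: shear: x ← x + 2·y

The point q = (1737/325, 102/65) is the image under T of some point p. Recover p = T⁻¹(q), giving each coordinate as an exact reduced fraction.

p = (0, -3/5)

T1 = [1 -2 0; 0 1 0; 0 0 1]
T2·T1 = [-4/5 11/5 0; -3/5 2/5 0; 0 0 1]
T3·…·T1 = [8/5 -22/5 0; -9/5 6/5 0; 0 0 1]
T4·…·T1 = [8/5 -22/5 0; -1 -1 0; 0 0 1]
T5·…·T1 = [121/65 -239/65 0; -4/13 -34/13 0; 0 0 1]
T6·…·T1 = [81/65 -579/65 0; -4/13 -34/13 0; 0 0 1]
det M = -6; M⁻¹ = [17/39 -193/130 0; -2/39 -27/130 0; 0 0 1]
M⁻¹ · (1737/325, 102/65)ᵀ = (0, -3/5)ᵀ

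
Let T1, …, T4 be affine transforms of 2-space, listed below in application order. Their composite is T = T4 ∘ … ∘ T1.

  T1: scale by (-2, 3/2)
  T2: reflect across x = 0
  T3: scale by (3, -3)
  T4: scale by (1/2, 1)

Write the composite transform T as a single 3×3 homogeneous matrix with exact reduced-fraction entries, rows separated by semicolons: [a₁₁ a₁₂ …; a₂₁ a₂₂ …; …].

T = [3 0 0; 0 -9/2 0; 0 0 1]

T1 = [-2 0 0; 0 3/2 0; 0 0 1]
T2·T1 = [2 0 0; 0 3/2 0; 0 0 1]
T3·…·T1 = [6 0 0; 0 -9/2 0; 0 0 1]
T4·…·T1 = [3 0 0; 0 -9/2 0; 0 0 1]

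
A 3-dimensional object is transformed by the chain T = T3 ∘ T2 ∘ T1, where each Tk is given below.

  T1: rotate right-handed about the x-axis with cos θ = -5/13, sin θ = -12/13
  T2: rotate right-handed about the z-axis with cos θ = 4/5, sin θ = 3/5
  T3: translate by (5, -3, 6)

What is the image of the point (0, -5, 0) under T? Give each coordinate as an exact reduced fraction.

T1 rotate right-handed about the x-axis with cos θ = -5/13, sin θ = -12/13: (0, -5, 0) → (0, 25/13, 60/13)
T2 rotate right-handed about the z-axis with cos θ = 4/5, sin θ = 3/5: (0, 25/13, 60/13) → (-15/13, 20/13, 60/13)
T3 translate by (5, -3, 6): (-15/13, 20/13, 60/13) → (50/13, -19/13, 138/13)

T(p) = (50/13, -19/13, 138/13)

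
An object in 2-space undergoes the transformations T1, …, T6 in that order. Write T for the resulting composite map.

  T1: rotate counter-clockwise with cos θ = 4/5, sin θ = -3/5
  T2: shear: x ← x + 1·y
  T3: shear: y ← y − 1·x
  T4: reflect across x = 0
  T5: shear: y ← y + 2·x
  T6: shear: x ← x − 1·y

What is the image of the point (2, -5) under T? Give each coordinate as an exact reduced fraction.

T1 rotate counter-clockwise with cos θ = 4/5, sin θ = -3/5: (2, -5) → (-7/5, -26/5)
T2 shear: x ← x + 1·y: (-7/5, -26/5) → (-33/5, -26/5)
T3 shear: y ← y − 1·x: (-33/5, -26/5) → (-33/5, 7/5)
T4 reflect across x = 0: (-33/5, 7/5) → (33/5, 7/5)
T5 shear: y ← y + 2·x: (33/5, 7/5) → (33/5, 73/5)
T6 shear: x ← x − 1·y: (33/5, 73/5) → (-8, 73/5)

T(p) = (-8, 73/5)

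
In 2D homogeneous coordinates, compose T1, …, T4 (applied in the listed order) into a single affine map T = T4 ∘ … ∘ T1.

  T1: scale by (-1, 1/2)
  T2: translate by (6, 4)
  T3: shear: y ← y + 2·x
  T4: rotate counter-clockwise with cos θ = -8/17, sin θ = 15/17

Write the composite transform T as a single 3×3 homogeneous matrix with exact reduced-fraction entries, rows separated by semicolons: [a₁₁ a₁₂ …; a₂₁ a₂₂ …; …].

T1 = [-1 0 0; 0 1/2 0; 0 0 1]
T2·T1 = [-1 0 6; 0 1/2 4; 0 0 1]
T3·…·T1 = [-1 0 6; -2 1/2 16; 0 0 1]
T4·…·T1 = [38/17 -15/34 -288/17; 1/17 -4/17 -38/17; 0 0 1]

T = [38/17 -15/34 -288/17; 1/17 -4/17 -38/17; 0 0 1]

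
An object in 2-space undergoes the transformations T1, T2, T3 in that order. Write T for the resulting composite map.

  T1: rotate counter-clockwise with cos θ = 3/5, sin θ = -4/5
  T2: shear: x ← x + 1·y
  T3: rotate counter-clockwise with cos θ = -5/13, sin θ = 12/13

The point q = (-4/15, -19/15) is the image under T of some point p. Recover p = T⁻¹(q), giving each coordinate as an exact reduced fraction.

T1 = [3/5 4/5 0; -4/5 3/5 0; 0 0 1]
T2·T1 = [-1/5 7/5 0; -4/5 3/5 0; 0 0 1]
T3·…·T1 = [53/65 -71/65 0; 8/65 69/65 0; 0 0 1]
det M = 1; M⁻¹ = [69/65 71/65 0; -8/65 53/65 0; 0 0 1]
M⁻¹ · (-4/15, -19/15)ᵀ = (-5/3, -1)ᵀ

p = (-5/3, -1)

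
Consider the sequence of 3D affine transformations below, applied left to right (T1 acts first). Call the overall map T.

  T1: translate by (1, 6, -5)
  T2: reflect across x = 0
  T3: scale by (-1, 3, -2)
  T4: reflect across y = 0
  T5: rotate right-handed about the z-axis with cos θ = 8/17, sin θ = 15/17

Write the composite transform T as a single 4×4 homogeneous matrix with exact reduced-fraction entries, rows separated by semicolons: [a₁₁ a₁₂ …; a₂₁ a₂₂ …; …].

T1 = [1 0 0 1; 0 1 0 6; 0 0 1 -5; 0 0 0 1]
T2·T1 = [-1 0 0 -1; 0 1 0 6; 0 0 1 -5; 0 0 0 1]
T3·…·T1 = [1 0 0 1; 0 3 0 18; 0 0 -2 10; 0 0 0 1]
T4·…·T1 = [1 0 0 1; 0 -3 0 -18; 0 0 -2 10; 0 0 0 1]
T5·…·T1 = [8/17 45/17 0 278/17; 15/17 -24/17 0 -129/17; 0 0 -2 10; 0 0 0 1]

T = [8/17 45/17 0 278/17; 15/17 -24/17 0 -129/17; 0 0 -2 10; 0 0 0 1]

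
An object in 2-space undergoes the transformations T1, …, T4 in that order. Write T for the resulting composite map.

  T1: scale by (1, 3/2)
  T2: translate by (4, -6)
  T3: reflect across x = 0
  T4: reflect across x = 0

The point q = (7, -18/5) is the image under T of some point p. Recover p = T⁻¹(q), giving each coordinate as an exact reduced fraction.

T1 = [1 0 0; 0 3/2 0; 0 0 1]
T2·T1 = [1 0 4; 0 3/2 -6; 0 0 1]
T3·…·T1 = [-1 0 -4; 0 3/2 -6; 0 0 1]
T4·…·T1 = [1 0 4; 0 3/2 -6; 0 0 1]
det M = 3/2; M⁻¹ = [1 0 -4; 0 2/3 4; 0 0 1]
M⁻¹ · (7, -18/5)ᵀ = (3, 8/5)ᵀ

p = (3, 8/5)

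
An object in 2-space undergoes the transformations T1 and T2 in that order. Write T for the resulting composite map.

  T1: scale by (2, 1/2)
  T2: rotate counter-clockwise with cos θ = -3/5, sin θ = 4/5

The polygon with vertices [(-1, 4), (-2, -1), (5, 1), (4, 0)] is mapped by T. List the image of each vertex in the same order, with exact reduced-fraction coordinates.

T1 scale by (2, 1/2): (-1, 4) → (-2, 2); (-2, -1) → (-4, -1/2); (5, 1) → (10, 1/2); (4, 0) → (8, 0)
T2 rotate counter-clockwise with cos θ = -3/5, sin θ = 4/5: (-2, 2) → (-2/5, -14/5); (-4, -1/2) → (14/5, -29/10); (10, 1/2) → (-32/5, 77/10); (8, 0) → (-24/5, 32/5)

image vertices: (-2/5, -14/5), (14/5, -29/10), (-32/5, 77/10), (-24/5, 32/5)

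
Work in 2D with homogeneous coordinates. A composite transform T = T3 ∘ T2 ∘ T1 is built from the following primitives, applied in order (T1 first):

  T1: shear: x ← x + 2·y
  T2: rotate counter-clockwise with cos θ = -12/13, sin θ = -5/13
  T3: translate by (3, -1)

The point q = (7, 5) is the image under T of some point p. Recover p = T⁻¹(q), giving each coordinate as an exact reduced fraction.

T1 = [1 2 0; 0 1 0; 0 0 1]
T2·T1 = [-12/13 -19/13 0; -5/13 -22/13 0; 0 0 1]
T3·…·T1 = [-12/13 -19/13 3; -5/13 -22/13 -1; 0 0 1]
det M = 1; M⁻¹ = [-22/13 19/13 85/13; 5/13 -12/13 -27/13; 0 0 1]
M⁻¹ · (7, 5)ᵀ = (2, -4)ᵀ

p = (2, -4)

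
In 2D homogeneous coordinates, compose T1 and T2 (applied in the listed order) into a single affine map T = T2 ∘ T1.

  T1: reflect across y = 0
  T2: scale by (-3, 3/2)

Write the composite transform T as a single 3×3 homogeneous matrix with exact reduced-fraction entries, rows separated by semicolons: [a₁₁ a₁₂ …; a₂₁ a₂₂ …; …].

T1 = [1 0 0; 0 -1 0; 0 0 1]
T2·T1 = [-3 0 0; 0 -3/2 0; 0 0 1]

T = [-3 0 0; 0 -3/2 0; 0 0 1]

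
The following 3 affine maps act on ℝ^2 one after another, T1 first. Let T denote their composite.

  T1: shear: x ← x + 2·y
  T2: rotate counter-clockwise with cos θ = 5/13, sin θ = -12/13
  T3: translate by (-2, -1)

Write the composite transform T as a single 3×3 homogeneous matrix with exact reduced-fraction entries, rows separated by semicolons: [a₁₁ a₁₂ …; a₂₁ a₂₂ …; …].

T1 = [1 2 0; 0 1 0; 0 0 1]
T2·T1 = [5/13 22/13 0; -12/13 -19/13 0; 0 0 1]
T3·…·T1 = [5/13 22/13 -2; -12/13 -19/13 -1; 0 0 1]

T = [5/13 22/13 -2; -12/13 -19/13 -1; 0 0 1]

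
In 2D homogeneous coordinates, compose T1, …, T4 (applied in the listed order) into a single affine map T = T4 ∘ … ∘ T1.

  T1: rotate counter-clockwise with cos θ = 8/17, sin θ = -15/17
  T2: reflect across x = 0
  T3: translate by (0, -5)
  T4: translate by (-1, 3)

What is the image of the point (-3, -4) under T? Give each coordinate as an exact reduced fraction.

T1 rotate counter-clockwise with cos θ = 8/17, sin θ = -15/17: (-3, -4) → (-84/17, 13/17)
T2 reflect across x = 0: (-84/17, 13/17) → (84/17, 13/17)
T3 translate by (0, -5): (84/17, 13/17) → (84/17, -72/17)
T4 translate by (-1, 3): (84/17, -72/17) → (67/17, -21/17)

T(p) = (67/17, -21/17)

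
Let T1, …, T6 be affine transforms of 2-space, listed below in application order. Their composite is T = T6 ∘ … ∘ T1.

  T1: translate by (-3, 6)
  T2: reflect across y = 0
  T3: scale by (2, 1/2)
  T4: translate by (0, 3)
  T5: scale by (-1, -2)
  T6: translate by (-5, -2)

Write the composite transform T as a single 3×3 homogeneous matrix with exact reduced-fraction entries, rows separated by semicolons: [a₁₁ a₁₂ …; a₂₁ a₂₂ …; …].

T = [-2 0 1; 0 1 -2; 0 0 1]

T1 = [1 0 -3; 0 1 6; 0 0 1]
T2·T1 = [1 0 -3; 0 -1 -6; 0 0 1]
T3·…·T1 = [2 0 -6; 0 -1/2 -3; 0 0 1]
T4·…·T1 = [2 0 -6; 0 -1/2 0; 0 0 1]
T5·…·T1 = [-2 0 6; 0 1 0; 0 0 1]
T6·…·T1 = [-2 0 1; 0 1 -2; 0 0 1]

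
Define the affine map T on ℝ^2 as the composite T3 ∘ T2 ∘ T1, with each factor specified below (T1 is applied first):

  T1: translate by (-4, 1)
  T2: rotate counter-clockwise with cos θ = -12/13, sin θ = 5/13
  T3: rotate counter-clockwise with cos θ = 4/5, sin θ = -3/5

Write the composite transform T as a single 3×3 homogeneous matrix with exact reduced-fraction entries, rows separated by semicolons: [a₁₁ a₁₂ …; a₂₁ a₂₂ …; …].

T1 = [1 0 -4; 0 1 1; 0 0 1]
T2·T1 = [-12/13 -5/13 43/13; 5/13 -12/13 -32/13; 0 0 1]
T3·…·T1 = [-33/65 -56/65 76/65; 56/65 -33/65 -257/65; 0 0 1]

T = [-33/65 -56/65 76/65; 56/65 -33/65 -257/65; 0 0 1]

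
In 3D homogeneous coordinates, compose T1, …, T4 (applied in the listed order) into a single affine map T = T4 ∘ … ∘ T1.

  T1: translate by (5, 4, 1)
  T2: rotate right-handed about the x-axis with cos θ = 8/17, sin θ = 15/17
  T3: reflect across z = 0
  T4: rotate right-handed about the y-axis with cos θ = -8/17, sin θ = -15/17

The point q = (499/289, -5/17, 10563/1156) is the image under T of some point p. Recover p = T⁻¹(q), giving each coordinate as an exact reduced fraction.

p = (9/4, 1, 2)

T1 = [1 0 0 5; 0 1 0 4; 0 0 1 1; 0 0 0 1]
T2·T1 = [1 0 0 5; 0 8/17 -15/17 1; 0 15/17 8/17 4; 0 0 0 1]
T3·…·T1 = [1 0 0 5; 0 8/17 -15/17 1; 0 -15/17 -8/17 -4; 0 0 0 1]
T4·…·T1 = [-8/17 225/289 120/289 20/17; 0 8/17 -15/17 1; 15/17 120/289 64/289 107/17; 0 0 0 1]
det M = -1; M⁻¹ = [-8/17 0 15/17 -5; 225/289 8/17 120/289 -4; 120/289 -15/17 64/289 -1; 0 0 0 1]
M⁻¹ · (499/289, -5/17, 10563/1156)ᵀ = (9/4, 1, 2)ᵀ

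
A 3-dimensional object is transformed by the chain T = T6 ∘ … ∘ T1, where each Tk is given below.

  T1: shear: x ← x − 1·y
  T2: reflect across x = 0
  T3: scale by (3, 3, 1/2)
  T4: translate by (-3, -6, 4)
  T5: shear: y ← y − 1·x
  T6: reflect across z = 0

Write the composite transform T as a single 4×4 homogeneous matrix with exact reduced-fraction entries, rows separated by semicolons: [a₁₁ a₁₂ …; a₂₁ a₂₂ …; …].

T1 = [1 -1 0 0; 0 1 0 0; 0 0 1 0; 0 0 0 1]
T2·T1 = [-1 1 0 0; 0 1 0 0; 0 0 1 0; 0 0 0 1]
T3·…·T1 = [-3 3 0 0; 0 3 0 0; 0 0 1/2 0; 0 0 0 1]
T4·…·T1 = [-3 3 0 -3; 0 3 0 -6; 0 0 1/2 4; 0 0 0 1]
T5·…·T1 = [-3 3 0 -3; 3 0 0 -3; 0 0 1/2 4; 0 0 0 1]
T6·…·T1 = [-3 3 0 -3; 3 0 0 -3; 0 0 -1/2 -4; 0 0 0 1]

T = [-3 3 0 -3; 3 0 0 -3; 0 0 -1/2 -4; 0 0 0 1]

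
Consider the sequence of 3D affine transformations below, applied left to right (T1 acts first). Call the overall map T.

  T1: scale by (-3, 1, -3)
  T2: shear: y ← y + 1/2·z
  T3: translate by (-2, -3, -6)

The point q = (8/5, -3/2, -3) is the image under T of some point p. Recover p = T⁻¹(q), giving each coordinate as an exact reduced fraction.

T1 = [-3 0 0 0; 0 1 0 0; 0 0 -3 0; 0 0 0 1]
T2·T1 = [-3 0 0 0; 0 1 -3/2 0; 0 0 -3 0; 0 0 0 1]
T3·…·T1 = [-3 0 0 -2; 0 1 -3/2 -3; 0 0 -3 -6; 0 0 0 1]
det M = 9; M⁻¹ = [-1/3 0 0 -2/3; 0 1 -1/2 0; 0 0 -1/3 -2; 0 0 0 1]
M⁻¹ · (8/5, -3/2, -3)ᵀ = (-6/5, 0, -1)ᵀ

p = (-6/5, 0, -1)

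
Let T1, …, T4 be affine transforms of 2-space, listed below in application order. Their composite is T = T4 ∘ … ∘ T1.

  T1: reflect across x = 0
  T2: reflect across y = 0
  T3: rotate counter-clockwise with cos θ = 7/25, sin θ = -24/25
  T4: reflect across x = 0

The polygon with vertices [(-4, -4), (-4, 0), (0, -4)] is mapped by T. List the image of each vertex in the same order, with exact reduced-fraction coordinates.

image vertices: (-124/25, -68/25), (-28/25, -96/25), (-96/25, 28/25)

T1 reflect across x = 0: (-4, -4) → (4, -4); (-4, 0) → (4, 0); (0, -4) → (0, -4)
T2 reflect across y = 0: (4, -4) → (4, 4); (4, 0) → (4, 0); (0, -4) → (0, 4)
T3 rotate counter-clockwise with cos θ = 7/25, sin θ = -24/25: (4, 4) → (124/25, -68/25); (4, 0) → (28/25, -96/25); (0, 4) → (96/25, 28/25)
T4 reflect across x = 0: (124/25, -68/25) → (-124/25, -68/25); (28/25, -96/25) → (-28/25, -96/25); (96/25, 28/25) → (-96/25, 28/25)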